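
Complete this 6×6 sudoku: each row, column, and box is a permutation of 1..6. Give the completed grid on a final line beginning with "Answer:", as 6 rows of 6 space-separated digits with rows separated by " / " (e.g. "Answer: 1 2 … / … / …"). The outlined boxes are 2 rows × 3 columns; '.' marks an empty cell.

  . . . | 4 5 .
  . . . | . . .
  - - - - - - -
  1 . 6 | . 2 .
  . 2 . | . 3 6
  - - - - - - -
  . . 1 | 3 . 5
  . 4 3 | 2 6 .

Step 1. [r2c5∈{1}] nothing but 1 survives at r2c5. So r2c5=1.
Step 2. [r1c3∈{2}] r1c3 has the single candidate 2, so r1c3=2.
Step 3. [r5c2∈{6}] r5c2 is down to just 6, so r5c2=6.
Step 4. [r1c6∈{3}] r1c6's peers cover all but 3. So r1c6=3.
Step 5. [r2c1∈{3,4,5,6}] in col 1, 3 fits only at r2c1. So r2c1=3.
Step 6. [r4c1∈{4,5}] in col 1, 4 fits only at r4c1, so r4c1=4.
Step 7. [r4c3∈{5}] nothing but 5 survives at r4c3 ⇒ r4c3=5.
Step 8. [r6c1∈{5}] only 5 remains possible at r6c1 ⇒ r6c1=5.
Step 9. [r1c1∈{6}] r1c1 has the single candidate 6. So r1c1=6.
Step 10. [r4c4∈{1}] nothing but 1 survives at r4c4 ⇒ r4c4=1.
Step 11. [r3c6∈{4}] r3c6's peers cover all but 4. So r3c6=4.
Step 12. [r3c2∈{3}] r3c2's peers cover all but 3 ⇒ r3c2=3.
Step 13. [r5c5∈{4}] r5c5's peers cover all but 4 ⇒ r5c5=4.
Step 14. [r1c2∈{1}] r1c2 is down to just 1. So r1c2=1.
Step 15. [r2c2∈{5}] r2c2's peers cover all but 5. So r2c2=5.
Step 16. [r2c4∈{6}] only 6 remains possible at r2c4, so r2c4=6.
Step 17. [r6c6∈{1}] r6c6 has the single candidate 1. So r6c6=1.
Step 18. [r2c6∈{2}] nothing but 2 survives at r2c6, so r2c6=2.
Step 19. [r3c4∈{5}] r3c4's peers cover all but 5, so r3c4=5.
Step 20. [r5c1∈{2}] r5c1's peers cover all but 2 ⇒ r5c1=2.
Step 21. [r2c3∈{4}] r2c3's peers cover all but 4 ⇒ r2c3=4.

Answer: 6 1 2 4 5 3 / 3 5 4 6 1 2 / 1 3 6 5 2 4 / 4 2 5 1 3 6 / 2 6 1 3 4 5 / 5 4 3 2 6 1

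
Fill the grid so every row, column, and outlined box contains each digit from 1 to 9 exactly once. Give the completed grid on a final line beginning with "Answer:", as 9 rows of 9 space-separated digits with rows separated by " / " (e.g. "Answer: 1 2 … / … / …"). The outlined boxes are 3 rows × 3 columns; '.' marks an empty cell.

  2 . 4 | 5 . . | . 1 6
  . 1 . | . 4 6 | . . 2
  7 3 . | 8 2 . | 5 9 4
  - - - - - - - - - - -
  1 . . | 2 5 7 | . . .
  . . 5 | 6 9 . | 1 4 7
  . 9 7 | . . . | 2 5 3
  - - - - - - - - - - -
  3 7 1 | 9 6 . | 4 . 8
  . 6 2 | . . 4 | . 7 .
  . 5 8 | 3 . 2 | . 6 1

Step 1. [r5c1∈{8}] r5c1 is down to just 8. So r5c1=8.
Step 2. [r8c1∈{9}] only 9 remains possible at r8c1. So r8c1=9.
Step 3. [r2c8∈{3,8}] 3 has one home in col 8: r2c8 ⇒ r2c8=3.
Step 4. [r4c7∈{6,8,9}] 6 has one home in col 7: r4c7. So r4c7=6.
Step 5. [r8c4∈{1}] r8c4's peers cover all but 1, so r8c4=1.
Step 6. [r1c5∈{3,7}] 3 has one home in col 5: r1c5. So r1c5=3.
Step 7. [r2c7∈{7,8}] 8 has one home in row 2: r2c7. So r2c7=8.
Step 8. [r6c6∈{1,8}] in col 6, 8 fits only at r6c6 ⇒ r6c6=8.
Step 9. [r6c1∈{4,6}] in row 6, 6 fits only at r6c1, so r6c1=6.
Step 10. [r5c6∈{3}] r5c6's peers cover all but 3 ⇒ r5c6=3.
Step 11. [r6c4∈{4}] r6c4 has the single candidate 4, so r6c4=4.
Step 12. [r1c7∈{7}] nothing but 7 survives at r1c7. So r1c7=7.
Step 13. [r4c8∈{8}] nothing but 8 survives at r4c8 ⇒ r4c8=8.
Step 14. [r3c3∈{6}] r3c3 has the single candidate 6 ⇒ r3c3=6.
Step 15. [r8c9∈{5}] r8c9 has the single candidate 5 ⇒ r8c9=5.
Step 16. [r6c5∈{1}] r6c5 is down to just 1 ⇒ r6c5=1.
Step 17. [r3c6∈{1}] r3c6 has the single candidate 1 ⇒ r3c6=1.
Step 18. [r2c1∈{5}] r2c1 has the single candidate 5, so r2c1=5.
Step 19. [r5c2∈{2}] only 2 remains possible at r5c2, so r5c2=2.
Step 20. [r9c1∈{4}] r9c1 is down to just 4, so r9c1=4.
Step 21. [r1c6∈{9}] only 9 remains possible at r1c6. So r1c6=9.
Step 22. [r8c5∈{8}] nothing but 8 survives at r8c5. So r8c5=8.
Step 23. [r4c9∈{9}] nothing but 9 survives at r4c9, so r4c9=9.
Step 24. [r2c4∈{7}] only 7 remains possible at r2c4 ⇒ r2c4=7.
Step 25. [r9c5∈{7}] r9c5 has the single candidate 7, so r9c5=7.
Step 26. [r4c2∈{4}] only 4 remains possible at r4c2. So r4c2=4.
Step 27. [r9c7∈{9}] only 9 remains possible at r9c7. So r9c7=9.
Step 28. [r4c3∈{3}] r4c3 has the single candidate 3 ⇒ r4c3=3.
Step 29. [r1c2∈{8}] r1c2 has the single candidate 8 ⇒ r1c2=8.
Step 30. [r8c7∈{3}] nothing but 3 survives at r8c7 ⇒ r8c7=3.
Step 31. [r7c8∈{2}] r7c8's peers cover all but 2 ⇒ r7c8=2.
Step 32. [r2c3∈{9}] r2c3 is down to just 9, so r2c3=9.
Step 33. [r7c6∈{5}] r7c6 is down to just 5 ⇒ r7c6=5.

Answer: 2 8 4 5 3 9 7 1 6 / 5 1 9 7 4 6 8 3 2 / 7 3 6 8 2 1 5 9 4 / 1 4 3 2 5 7 6 8 9 / 8 2 5 6 9 3 1 4 7 / 6 9 7 4 1 8 2 5 3 / 3 7 1 9 6 5 4 2 8 / 9 6 2 1 8 4 3 7 5 / 4 5 8 3 7 2 9 6 1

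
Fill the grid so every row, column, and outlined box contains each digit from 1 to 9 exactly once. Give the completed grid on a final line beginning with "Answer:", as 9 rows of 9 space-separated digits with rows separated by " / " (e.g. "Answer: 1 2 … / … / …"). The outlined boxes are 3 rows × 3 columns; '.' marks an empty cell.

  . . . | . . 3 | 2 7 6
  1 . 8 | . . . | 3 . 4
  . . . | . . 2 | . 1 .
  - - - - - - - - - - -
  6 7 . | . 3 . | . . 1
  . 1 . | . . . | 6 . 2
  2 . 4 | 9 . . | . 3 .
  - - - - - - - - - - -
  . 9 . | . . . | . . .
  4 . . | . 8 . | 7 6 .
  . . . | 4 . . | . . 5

Step 1. [r1c4∈{1,5,8}] across row 1, 8 lands solely at r1c4 ⇒ r1c4=8.
Step 2. [r1c5∈{1,4,5,9}] across row 1, 1 lands solely at r1c5, so r1c5=1.
Step 3. [r6c6∈{1,5,6,7,8}] 1 has one home in row 6: r6c6, so r6c6=1.
Step 4. [r6c5∈{5,6,7}] in row 6, 6 fits only at r6c5 ⇒ r6c5=6.
Step 5. [r3c5∈{4,5,7,9}] across box 2, 4 lands solely at r3c5. So r3c5=4.
Step 6. [r2c2∈{2,5,6}] across row 2, 2 lands solely at r2c2. So r2c2=2.
Step 7. [r4c4∈{2,5}] across row 4, 2 lands solely at r4c4. So r4c4=2.
Step 8. [r8c3∈{1,2,3,5}] in row 8, 2 fits only at r8c3. So r8c3=2.
Step 9. [r8c4∈{1,3,5}] row 8 places 1 nowhere but r8c4. So r8c4=1.
Step 10. [r7c4∈{3,5,6,7}] in col 4, 3 fits only at r7c4 ⇒ r7c4=3.
Step 11. [r7c9∈{8}] r7c9's peers cover all but 8 ⇒ r7c9=8.
Step 12. [r3c9∈{9}] r3c9's peers cover all but 9. So r3c9=9.
Step 13. [r2c8∈{5}] r2c8 is down to just 5 ⇒ r2c8=5.
Step 14. [r3c4∈{5,6,7}] 5 has one home in box 2: r3c4 ⇒ r3c4=5.
Step 15. [r8c6∈{5,9}] r8c6 is the only open cell in row 8 admitting 9. So r8c6=9.
Step 16. [r8c2∈{3,5}] row 8 places 5 nowhere but r8c2, so r8c2=5.
Step 17. [r7c1∈{7}] r7c1 is down to just 7, so r7c1=7.
Step 18. [r3c1∈{3}] r3c1 is down to just 3, so r3c1=3.
Step 19. [r6c2∈{8}] r6c2 is down to just 8 ⇒ r6c2=8.
Step 20. [r5c4∈{7}] only 7 remains possible at r5c4 ⇒ r5c4=7.
Step 21. [r5c5∈{5}] r5c5 has the single candidate 5, so r5c5=5.
Step 22. [r5c1∈{9}] r5c1 is down to just 9 ⇒ r5c1=9.
Step 23. [r3c2∈{6}] r3c2 has the single candidate 6. So r3c2=6.
Step 24. [r7c5∈{2}] r7c5 has the single candidate 2 ⇒ r7c5=2.
Step 25. [r7c8∈{4}] r7c8's peers cover all but 4 ⇒ r7c8=4.
Step 26. [r4c7∈{4,5,8,9}] 4 has one home in col 7: r4c7. So r4c7=4.
Step 27. [r5c8∈{8}] r5c8 has the single candidate 8, so r5c8=8.
Step 28. [r9c7∈{1,9}] in col 7, 9 fits only at r9c7 ⇒ r9c7=9.
Step 29. [r9c3∈{1,3,6}] in row 9, 1 fits only at r9c3. So r9c3=1.
Step 30. [r9c6∈{6,7}] across row 9, 6 lands solely at r9c6, so r9c6=6.
Step 31. [r1c1∈{5}] r1c1 is down to just 5, so r1c1=5.
Step 32. [r2c6∈{7}] r2c6 is down to just 7 ⇒ r2c6=7.
Step 33. [r9c5∈{7}] r9c5's peers cover all but 7. So r9c5=7.
Step 34. [r7c6∈{5}] nothing but 5 survives at r7c6. So r7c6=5.
Step 35. [r7c7∈{1}] r7c7's peers cover all but 1 ⇒ r7c7=1.
Step 36. [r2c4∈{6}] r2c4 has the single candidate 6. So r2c4=6.
Step 37. [r9c8∈{2}] r9c8 is down to just 2, so r9c8=2.
Step 38. [r8c9∈{3}] r8c9 is down to just 3 ⇒ r8c9=3.
Step 39. [r7c3∈{6}] nothing but 6 survives at r7c3. So r7c3=6.
Step 40. [r9c2∈{3}] r9c2 has the single candidate 3, so r9c2=3.
Step 41. [r1c2∈{4}] r1c2 is down to just 4 ⇒ r1c2=4.
Step 42. [r4c8∈{9}] r4c8 is down to just 9, so r4c8=9.
Step 43. [r5c6∈{4}] r5c6's peers cover all but 4. So r5c6=4.
Step 44. [r1c3∈{9}] only 9 remains possible at r1c3 ⇒ r1c3=9.
Step 45. [r2c5∈{9}] only 9 remains possible at r2c5 ⇒ r2c5=9.
Step 46. [r4c3∈{5}] r4c3 is down to just 5. So r4c3=5.
Step 47. [r6c7∈{5}] r6c7's peers cover all but 5, so r6c7=5.
Step 48. [r3c3∈{7}] nothing but 7 survives at r3c3, so r3c3=7.
Step 49. [r5c3∈{3}] r5c3 has the single candidate 3 ⇒ r5c3=3.
Step 50. [r6c9∈{7}] r6c9 has the single candidate 7 ⇒ r6c9=7.
Step 51. [r9c1∈{8}] r9c1's peers cover all but 8, so r9c1=8.
Step 52. [r3c7∈{8}] r3c7 is down to just 8. So r3c7=8.
Step 53. [r4c6∈{8}] r4c6 is down to just 8 ⇒ r4c6=8.

Answer: 5 4 9 8 1 3 2 7 6 / 1 2 8 6 9 7 3 5 4 / 3 6 7 5 4 2 8 1 9 / 6 7 5 2 3 8 4 9 1 / 9 1 3 7 5 4 6 8 2 / 2 8 4 9 6 1 5 3 7 / 7 9 6 3 2 5 1 4 8 / 4 5 2 1 8 9 7 6 3 / 8 3 1 4 7 6 9 2 5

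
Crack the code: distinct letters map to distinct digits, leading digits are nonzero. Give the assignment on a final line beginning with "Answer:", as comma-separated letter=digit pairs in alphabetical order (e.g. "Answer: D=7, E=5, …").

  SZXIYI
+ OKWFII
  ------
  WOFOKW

Step 1. [col 1: I + I ≡ W (mod 10)] several values work for I in column 1 (I + I ≡ W (mod 10), carry-in 0); try I=4. So I=4.
Step 2. [col 1: I + I ≡ W (mod 10)] column 1: given I=4, carry-in 0, and digits 4 already taken and all letters distinct, I+I≡W (mod 10) forces W=8. So W=8.
Step 3. [col 2: Y + I ≡ K (mod 10)] several values work for Y in column 2 (Y + I ≡ K (mod 10), carry-in 0); try Y=2 ⇒ Y=2.
Step 4. [col 2: Y + I ≡ K (mod 10)] from column 2 (Y=2, I=4, carry-in 0, digits 2,4,8 already taken and all letters distinct): K must equal 6 ⇒ K=6.
Step 5. [col 3: I + F ≡ O (mod 10)] F=3 is one option consistent with column 3 (I + F ≡ O (mod 10), carry-in 0) — take it. So F=3.
Step 6. [col 3: I + F ≡ O (mod 10)] from column 3 (I=4, F=3, carry-in 0, digits 2,3,4,6,8 already taken and all letters distinct): O must equal 7, so O=7.
Step 7. [col 4: X + W ≡ F (mod 10)] in column 4 we have X+W≡F with carry-in 0; given W=8, F=3 and digits 2,3,4,6,7,8 already taken and all letters distinct, that pins X to 5, so X=5.
Step 8. [col 5: Z + K ≡ O (mod 10)] column 5 reads Z+K+carry(1)=O with K=6, O=7; with digits 2,3,4,5,6,7,8 already taken and all letters distinct, the only value for Z is 0, so Z=0.
Step 9. [col 6: S + O ≡ W (mod 10)] in column 6 we have S+O≡W with carry-in 0; given O=7, W=8 and digits 0,2,3,4,5,6,7,8 already taken and all letters distinct, that pins S to 1, so S=1.

Answer: F=3, I=4, K=6, O=7, S=1, W=8, X=5, Y=2, Z=0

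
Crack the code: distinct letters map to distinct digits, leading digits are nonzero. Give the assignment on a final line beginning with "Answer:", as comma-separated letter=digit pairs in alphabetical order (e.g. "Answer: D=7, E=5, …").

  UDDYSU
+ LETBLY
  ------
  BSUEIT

Step 1. [col 1: U + Y ≡ T (mod 10)] U=1 is one option consistent with column 1 (U + Y ≡ T (mod 10), carry-in 0) — take it. So U=1.
Step 2. [col 1: U + Y ≡ T (mod 10)] several values work for Y in column 1 (U + Y ≡ T (mod 10), carry-in 0); try Y=7, so Y=7.
Step 3. [col 1: U + Y ≡ T (mod 10)] in column 1 we have U+Y≡T with carry-in 0; given U=1, Y=7 and digits 1,7 already taken and all letters distinct, that pins T to 8. So T=8.
Step 4. [col 2: S + L ≡ I (mod 10)] I=0 is one option consistent with column 2 (S + L ≡ I (mod 10), carry-in 0) — take it, so I=0.
Step 5. [col 2: S + L ≡ I (mod 10)] column 2 (S + L ≡ I (mod 10), carry-in 0) doesn't pin L yet; pick L=4 and continue ⇒ L=4.
Step 6. [col 2: S + L ≡ I (mod 10)] from column 2 (L=4, I=0, carry-in 0, digits 0,1,4,7,8 already taken and all letters distinct): S must equal 6 ⇒ S=6.
Step 7. [col 3: Y + B ≡ E (mod 10)] column 3: given Y=7, carry-in 1, and digits 0,1,4,6,7,8 already taken and all letters distinct, Y+B≡E (mod 10) forces B=5. So B=5.
Step 8. [col 3: Y + B ≡ E (mod 10)] from column 3 (Y=7, B=5, carry-in 1, digits 0,1,4,5,6,7,8 already taken and all letters distinct): E must equal 3, so E=3.
Step 9. [col 4: D + T ≡ U (mod 10)] column 4 reads D+T+carry(1)=U with T=8, U=1; with digits 0,1,3,4,5,6,7,8 already taken and all letters distinct, the only value for D is 2, so D=2.

Answer: B=5, D=2, E=3, I=0, L=4, S=6, T=8, U=1, Y=7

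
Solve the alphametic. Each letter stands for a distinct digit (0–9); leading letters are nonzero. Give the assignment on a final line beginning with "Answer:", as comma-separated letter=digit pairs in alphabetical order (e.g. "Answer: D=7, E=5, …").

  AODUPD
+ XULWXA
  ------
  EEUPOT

Step 1. [col 1: D + A ≡ T (mod 10)] T=1 is one option consistent with column 1 (D + A ≡ T (mod 10), carry-in 0) — take it, so T=1.
Step 2. [col 1: D + A ≡ T (mod 10)] no forcing yet in column 1 (carry-in 0); D=8 is free and consistent — try it. So D=8.
Step 3. [col 1: D + A ≡ T (mod 10)] column 1 reads D+A+carry(0)=T with D=8, T=1; with digits 1,8 already taken and all letters distinct, the only value for A is 3, so A=3.
Step 4. [col 2: P + X ≡ O (mod 10)] column 2 (P + X ≡ O (mod 10), carry-in 1) doesn't pin P yet; pick P=4 and continue. So P=4.
Step 5. [col 2: P + X ≡ O (mod 10)] several values work for O in column 2 (P + X ≡ O (mod 10), carry-in 1); try O=7. So O=7.
Step 6. [col 2: P + X ≡ O (mod 10)] from column 2 (P=4, O=7, carry-in 1, digits 1,3,4,7,8 already taken and all letters distinct): X must equal 2, so X=2.
Step 7. [col 3: U + W ≡ P (mod 10)] no forcing yet in column 3 (carry-in 0); U=9 is free and consistent — try it. So U=9.
Step 8. [col 3: U + W ≡ P (mod 10)] column 3 reads U+W+carry(0)=P with U=9, P=4; with digits 1,2,3,4,7,8,9 already taken and all letters distinct, the only value for W is 5, so W=5.
Step 9. [col 4: D + L ≡ U (mod 10)] from column 4 (D=8, U=9, carry-in 1, digits 1,2,3,4,5,7,8,9 already taken and all letters distinct): L must equal 0, so L=0.
Step 10. [col 5: O + U ≡ E (mod 10)] column 5 reads O+U+carry(0)=E with O=7, U=9; with digits 0,1,2,3,4,5,7,8,9 already taken and all letters distinct, the only value for E is 6, so E=6.

Answer: A=3, D=8, E=6, L=0, O=7, P=4, T=1, U=9, W=5, X=2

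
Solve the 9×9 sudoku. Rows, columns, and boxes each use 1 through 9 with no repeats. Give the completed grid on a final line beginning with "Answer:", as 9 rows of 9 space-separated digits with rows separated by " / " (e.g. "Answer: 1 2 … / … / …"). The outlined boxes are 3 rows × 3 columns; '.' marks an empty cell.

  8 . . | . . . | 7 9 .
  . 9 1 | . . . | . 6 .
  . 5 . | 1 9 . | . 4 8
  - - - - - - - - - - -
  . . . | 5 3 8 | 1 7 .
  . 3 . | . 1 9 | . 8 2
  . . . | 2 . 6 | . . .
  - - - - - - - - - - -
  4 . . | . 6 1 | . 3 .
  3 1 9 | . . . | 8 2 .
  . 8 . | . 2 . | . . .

Step 1. [r8c9∈{4,5,6,7}] r8c9 is the only open cell in row 8 admitting 6. So r8c9=6.
Step 2. [r6c8∈{5}] r6c8 is down to just 5 ⇒ r6c8=5.
Step 3. [r1c4∈{3,4,6}] in col 4, 6 fits only at r1c4 ⇒ r1c4=6.
Step 4. [r4c2∈{2,4,6}] 6 has one home in col 2: r4c2, so r4c2=6.
Step 5. [r2c5∈{4,5,7,8}] across col 5, 8 lands solely at r2c5, so r2c5=8.
Step 6. [r1c9∈{1,3,5}] row 1 places 1 nowhere but r1c9, so r1c9=1.
Step 7. [r6c1∈{1,7,9}] across row 6, 1 lands solely at r6c1. So r6c1=1.
Step 8. [r4c1∈{2,9}] col 1 places 9 nowhere but r4c1, so r4c1=9.
Step 9. [r4c9∈{4}] r4c9 is down to just 4. So r4c9=4.
Step 10. [r9c7∈{4,5,9}] in col 7, 4 fits only at r9c7 ⇒ r9c7=4.
Step 11. [r4c3∈{2}] r4c3 has the single candidate 2, so r4c3=2.
Step 12. [r7c4∈{7,8,9}] 8 has one home in row 7: r7c4. So r7c4=8.
Step 13. [r9c4∈{3,7,9}] col 4 places 9 nowhere but r9c4 ⇒ r9c4=9.
Step 14. [r2c4∈{3,4,7}] 3 has one home in col 4: r2c4, so r2c4=3.
Step 15. [r2c6∈{2,4,5,7}] 4 has one home in row 2: r2c6, so r2c6=4.
Step 16. [r2c1∈{2,7}] r2c1 is the only open cell in row 2 admitting 7, so r2c1=7.
Step 17. [r3c1∈{2,6}] r3c1 is the only open cell in col 1 admitting 2, so r3c1=2.
Step 18. [r2c9∈{5}] r2c9 has the single candidate 5, so r2c9=5.
Step 19. [r9c9∈{7}] r9c9's peers cover all but 7. So r9c9=7.
Step 20. [r1c5∈{5}] only 5 remains possible at r1c5. So r1c5=5.
Step 21. [r9c1∈{5,6}] col 1 places 6 nowhere but r9c1, so r9c1=6.
Step 22. [r9c3∈{5}] only 5 remains possible at r9c3. So r9c3=5.
Step 23. [r7c3∈{7}] r7c3's peers cover all but 7 ⇒ r7c3=7.
Step 24. [r5c3∈{4}] r5c3's peers cover all but 4. So r5c3=4.
Step 25. [r5c4∈{7}] nothing but 7 survives at r5c4, so r5c4=7.
Step 26. [r3c7∈{3}] r3c7 is down to just 3. So r3c7=3.
Step 27. [r6c7∈{9}] nothing but 9 survives at r6c7. So r6c7=9.
Step 28. [r8c5∈{4,7}] in col 5, 7 fits only at r8c5, so r8c5=7.
Step 29. [r9c8∈{1}] nothing but 1 survives at r9c8. So r9c8=1.
Step 30. [r9c6∈{3}] r9c6 has the single candidate 3, so r9c6=3.
Step 31. [r2c7∈{2}] r2c7 has the single candidate 2, so r2c7=2.
Step 32. [r6c5∈{4}] r6c5's peers cover all but 4, so r6c5=4.
Step 33. [r1c2∈{4}] only 4 remains possible at r1c2, so r1c2=4.
Step 34. [r7c9∈{9}] only 9 remains possible at r7c9, so r7c9=9.
Step 35. [r5c7∈{6}] r5c7's peers cover all but 6 ⇒ r5c7=6.
Step 36. [r3c6∈{7}] nothing but 7 survives at r3c6. So r3c6=7.
Step 37. [r7c2∈{2}] r7c2 is down to just 2, so r7c2=2.
Step 38. [r8c6∈{5}] only 5 remains possible at r8c6 ⇒ r8c6=5.
Step 39. [r8c4∈{4}] only 4 remains possible at r8c4, so r8c4=4.
Step 40. [r1c3∈{3}] r1c3 is down to just 3. So r1c3=3.
Step 41. [r6c9∈{3}] r6c9 has the single candidate 3. So r6c9=3.
Step 42. [r3c3∈{6}] r3c3's peers cover all but 6. So r3c3=6.
Step 43. [r6c2∈{7}] r6c2 is down to just 7. So r6c2=7.
Step 44. [r6c3∈{8}] r6c3 has the single candidate 8. So r6c3=8.
Step 45. [r7c7∈{5}] r7c7 is down to just 5. So r7c7=5.
Step 46. [r1c6∈{2}] r1c6's peers cover all but 2, so r1c6=2.
Step 47. [r5c1∈{5}] r5c1 has the single candidate 5. So r5c1=5.

Answer: 8 4 3 6 5 2 7 9 1 / 7 9 1 3 8 4 2 6 5 / 2 5 6 1 9 7 3 4 8 / 9 6 2 5 3 8 1 7 4 / 5 3 4 7 1 9 6 8 2 / 1 7 8 2 4 6 9 5 3 / 4 2 7 8 6 1 5 3 9 / 3 1 9 4 7 5 8 2 6 / 6 8 5 9 2 3 4 1 7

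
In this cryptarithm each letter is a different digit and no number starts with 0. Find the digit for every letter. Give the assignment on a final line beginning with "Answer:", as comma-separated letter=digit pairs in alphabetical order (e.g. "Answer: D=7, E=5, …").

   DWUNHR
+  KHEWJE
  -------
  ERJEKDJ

Step 1. [col 1: R + E ≡ J (mod 10)] no forcing yet in column 1 (carry-in 0); R=5 is free and consistent — try it. So R=5.
Step 2. [col 1: R + E ≡ J (mod 10)] several values work for E in column 1 (R + E ≡ J (mod 10), carry-in 0); try E=1. So E=1.
Step 3. [col 1: R + E ≡ J (mod 10)] from column 1 (R=5, E=1, carry-in 0, digits 1,5 already taken and all letters distinct): J must equal 6. So J=6.
Step 4. [col 2: H + J ≡ D (mod 10)] several values work for H in column 2 (H + J ≡ D (mod 10), carry-in 0); try H=2, so H=2.
Step 5. [col 2: H + J ≡ D (mod 10)] column 2 reads H+J+carry(0)=D with H=2, J=6; with digits 1,2,5,6 already taken and all letters distinct, the only value for D is 8 ⇒ D=8.
Step 6. [col 3: N + W ≡ K (mod 10)] K=7 is one option consistent with column 3 (N + W ≡ K (mod 10), carry-in 0) — take it ⇒ K=7.
Step 7. [col 3: N + W ≡ K (mod 10)] no forcing yet in column 3 (carry-in 0); N=3 is free and consistent — try it. So N=3.
Step 8. [col 3: N + W ≡ K (mod 10)] column 3: given N=3, K=7, carry-in 0, and digits 1,2,3,5,6,7,8 already taken and all letters distinct, N+W≡K (mod 10) forces W=4 ⇒ W=4.
Step 9. [col 4: U + E ≡ E (mod 10)] in column 4 we have U+E≡E with carry-in 0; given E=1 and digits 1,2,3,4,5,6,7,8 already taken and all letters distinct, that pins U to 0, so U=0.

Answer: D=8, E=1, H=2, J=6, K=7, N=3, R=5, U=0, W=4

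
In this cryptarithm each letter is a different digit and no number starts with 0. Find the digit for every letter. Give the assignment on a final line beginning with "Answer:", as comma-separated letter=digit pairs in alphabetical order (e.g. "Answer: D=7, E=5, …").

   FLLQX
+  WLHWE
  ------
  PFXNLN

Step 1. [col 1: X + E ≡ N (mod 10)] no forcing yet in column 1 (carry-in 0); X=3 is free and consistent — try it. So X=3.
Step 2. [col 1: X + E ≡ N (mod 10)] several values work for N in column 1 (X + E ≡ N (mod 10), carry-in 0); try N=5. So N=5.
Step 3. [col 1: X + E ≡ N (mod 10)] from column 1 (X=3, N=5, carry-in 0, digits 3,5 already taken and all letters distinct): E must equal 2, so E=2.
Step 4. [col 2: Q + W ≡ L (mod 10)] W=9 is one option consistent with column 2 (Q + W ≡ L (mod 10), carry-in 0) — take it ⇒ W=9.
Step 5. [col 2: Q + W ≡ L (mod 10)] column 2 (Q + W ≡ L (mod 10), carry-in 0) doesn't pin L yet; pick L=6 and continue, so L=6.
Step 6. [P] the sum has 6 digits but both addends have 5; that extra leading digit P is the final carry, namely 1, so P=1.
Step 7. [col 2: Q + W ≡ L (mod 10)] column 2 reads Q+W+carry(0)=L with W=9, L=6; with digits 1,2,3,5,6,9 already taken and all letters distinct, the only value for Q is 7 ⇒ Q=7.
Step 8. [col 3: L + H ≡ N (mod 10)] in column 3 we have L+H≡N with carry-in 1; given L=6, N=5 and digits 1,2,3,5,6,7,9 already taken and all letters distinct, that pins H to 8, so H=8.
Step 9. [col 5: F + W ≡ F (mod 10)] no forcing yet in column 5 (carry-in 1); F=4 is free and consistent — try it, so F=4.

Answer: E=2, F=4, H=8, L=6, N=5, P=1, Q=7, W=9, X=3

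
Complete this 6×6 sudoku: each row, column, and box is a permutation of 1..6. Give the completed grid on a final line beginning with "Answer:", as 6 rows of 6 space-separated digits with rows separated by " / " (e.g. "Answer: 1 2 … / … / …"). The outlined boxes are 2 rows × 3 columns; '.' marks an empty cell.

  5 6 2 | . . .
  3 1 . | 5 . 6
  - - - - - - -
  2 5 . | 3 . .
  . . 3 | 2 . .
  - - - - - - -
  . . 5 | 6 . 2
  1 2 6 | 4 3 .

Step 1. [r4c2∈{4}] only 4 remains possible at r4c2, so r4c2=4.
Step 2. [r3c5∈{1,4,6}] row 3 places 6 nowhere but r3c5, so r3c5=6.
Step 3. [r5c5∈{1}] r5c5 has the single candidate 1. So r5c5=1.
Step 4. [r4c6∈{1,5}] in row 4, 1 fits only at r4c6 ⇒ r4c6=1.
Step 5. [r1c5∈{4}] r1c5 has the single candidate 4. So r1c5=4.
Step 6. [r2c3∈{4}] r2c3's peers cover all but 4. So r2c3=4.
Step 7. [r4c1∈{6}] r4c1 has the single candidate 6 ⇒ r4c1=6.
Step 8. [r6c6∈{5}] r6c6 is down to just 5. So r6c6=5.
Step 9. [r4c5∈{5}] r4c5 is down to just 5, so r4c5=5.
Step 10. [r1c6∈{3}] only 3 remains possible at r1c6 ⇒ r1c6=3.
Step 11. [r1c4∈{1}] r1c4 is down to just 1, so r1c4=1.
Step 12. [r5c2∈{3}] r5c2 is down to just 3, so r5c2=3.
Step 13. [r5c1∈{4}] nothing but 4 survives at r5c1. So r5c1=4.
Step 14. [r3c3∈{1}] only 1 remains possible at r3c3, so r3c3=1.
Step 15. [r3c6∈{4}] nothing but 4 survives at r3c6. So r3c6=4.
Step 16. [r2c5∈{2}] only 2 remains possible at r2c5. So r2c5=2.

Answer: 5 6 2 1 4 3 / 3 1 4 5 2 6 / 2 5 1 3 6 4 / 6 4 3 2 5 1 / 4 3 5 6 1 2 / 1 2 6 4 3 5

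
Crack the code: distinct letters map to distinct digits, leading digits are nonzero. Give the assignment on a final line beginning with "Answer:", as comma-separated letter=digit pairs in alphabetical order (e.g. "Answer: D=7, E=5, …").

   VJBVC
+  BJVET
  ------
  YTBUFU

Step 1. [Y] Y is the leading digit of a 6-digit sum of two 5-digit numbers; the final carry is exactly 1 ⇒ Y=1.
Step 2. [col 1: C + T ≡ U (mod 10)] C=9 is one option consistent with column 1 (C + T ≡ U (mod 10), carry-in 0) — take it, so C=9.
Step 3. [col 1: C + T ≡ U (mod 10)] U=2 is one option consistent with column 1 (C + T ≡ U (mod 10), carry-in 0) — take it. So U=2.
Step 4. [col 1: C + T ≡ U (mod 10)] from column 1 (C=9, U=2, carry-in 0, digits 1,2,9 already taken and all letters distinct): T must equal 3. So T=3.
Step 5. [col 2: V + E ≡ F (mod 10)] column 2 (V + E ≡ F (mod 10), carry-in 1) doesn't pin E yet; pick E=0 and continue. So E=0.
Step 6. [col 2: V + E ≡ F (mod 10)] F=6 is one option consistent with column 2 (V + E ≡ F (mod 10), carry-in 1) — take it ⇒ F=6.
Step 7. [col 2: V + E ≡ F (mod 10)] in column 2 we have V+E≡F with carry-in 1; given E=0, F=6 and digits 0,1,2,3,6,9 already taken and all letters distinct, that pins V to 5. So V=5.
Step 8. [col 3: B + V ≡ U (mod 10)] from column 3 (V=5, U=2, carry-in 0, digits 0,1,2,3,5,6,9 already taken and all letters distinct): B must equal 7. So B=7.
Step 9. [col 4: J + J ≡ B (mod 10)] column 4: given B=7, carry-in 1, and digits 0,1,2,3,5,6,7,9 already taken and all letters distinct, J+J≡B (mod 10) forces J=8 ⇒ J=8.

Answer: B=7, C=9, E=0, F=6, J=8, T=3, U=2, V=5, Y=1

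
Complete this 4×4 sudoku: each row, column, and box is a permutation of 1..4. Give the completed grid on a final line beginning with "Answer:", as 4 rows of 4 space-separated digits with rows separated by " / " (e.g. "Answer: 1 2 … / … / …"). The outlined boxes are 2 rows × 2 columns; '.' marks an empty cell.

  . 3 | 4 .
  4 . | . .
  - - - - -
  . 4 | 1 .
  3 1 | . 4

Step 1. [r2c4∈{1,2,3}] r2c4 is the only open cell in row 2 admitting 1, so r2c4=1.
Step 2. [r1c4∈{2}] r1c4's peers cover all but 2. So r1c4=2.
Step 3. [r4c3∈{2}] nothing but 2 survives at r4c3 ⇒ r4c3=2.
Step 4. [r3c1∈{2}] r3c1's peers cover all but 2, so r3c1=2.
Step 5. [r1c1∈{1}] r1c1's peers cover all but 1, so r1c1=1.
Step 6. [r2c3∈{3}] nothing but 3 survives at r2c3, so r2c3=3.
Step 7. [r2c2∈{2}] only 2 remains possible at r2c2. So r2c2=2.
Step 8. [r3c4∈{3}] only 3 remains possible at r3c4. So r3c4=3.

Answer: 1 3 4 2 / 4 2 3 1 / 2 4 1 3 / 3 1 2 4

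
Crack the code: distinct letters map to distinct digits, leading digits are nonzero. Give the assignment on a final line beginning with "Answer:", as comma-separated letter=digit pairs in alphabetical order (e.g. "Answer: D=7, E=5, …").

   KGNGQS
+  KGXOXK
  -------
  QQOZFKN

Step 1. [col 1: S + K ≡ N (mod 10)] column 1 (S + K ≡ N (mod 10), carry-in 0) doesn't pin N yet; pick N=4 and continue, so N=4.
Step 2. [Q] adding two 6-digit numbers gives at most 6+1 digits, and here it does — Q is that final carry and must be 1. So Q=1.
Step 3. [col 1: S + K ≡ N (mod 10)] several values work for K in column 1 (S + K ≡ N (mod 10), carry-in 0); try K=5 ⇒ K=5.
Step 4. [col 1: S + K ≡ N (mod 10)] from column 1 (K=5, N=4, carry-in 0, digits 1,4,5 already taken and all letters distinct): S must equal 9. So S=9.
Step 5. [col 2: Q + X ≡ K (mod 10)] column 2 reads Q+X+carry(1)=K with Q=1, K=5; with digits 1,4,5,9 already taken and all letters distinct, the only value for X is 3, so X=3.
Step 6. [col 3: G + O ≡ F (mod 10)] column 3 (G + O ≡ F (mod 10), carry-in 0) doesn't pin G yet; pick G=6 and continue, so G=6.
Step 7. [col 3: G + O ≡ F (mod 10)] in column 3 we have G+O≡F with carry-in 0; given G=6 and digits 1,3,4,5,6,9 already taken and all letters distinct, that pins O to 2, so O=2.
Step 8. [col 3: G + O ≡ F (mod 10)] from column 3 (G=6, O=2, carry-in 0, digits 1,2,3,4,5,6,9 already taken and all letters distinct): F must equal 8 ⇒ F=8.
Step 9. [col 4: N + X ≡ Z (mod 10)] in column 4 we have N+X≡Z with carry-in 0; given N=4, X=3 and digits 1,2,3,4,5,6,8,9 already taken and all letters distinct, that pins Z to 7. So Z=7.

Answer: F=8, G=6, K=5, N=4, O=2, Q=1, S=9, X=3, Z=7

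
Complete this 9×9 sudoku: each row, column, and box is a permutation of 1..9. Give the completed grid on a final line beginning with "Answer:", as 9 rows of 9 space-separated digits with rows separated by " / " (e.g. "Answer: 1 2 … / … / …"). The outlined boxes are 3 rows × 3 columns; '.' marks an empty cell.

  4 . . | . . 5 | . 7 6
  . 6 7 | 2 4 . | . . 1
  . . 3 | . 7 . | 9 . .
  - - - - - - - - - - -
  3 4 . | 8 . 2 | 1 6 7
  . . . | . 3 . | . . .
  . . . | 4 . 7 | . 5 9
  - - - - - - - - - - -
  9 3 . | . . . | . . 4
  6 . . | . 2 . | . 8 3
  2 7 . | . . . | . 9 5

Step 1. [r2c6∈{3,8,9}] 9 has one home in row 2: r2c6, so r2c6=9.
Step 2. [r7c8∈{1,2}] r7c8 is the only open cell in col 8 admitting 1, so r7c8=1.
Step 3. [r7c7∈{2,6,7}] r7c7 is the only open cell in row 7 admitting 2 ⇒ r7c7=2.
Step 4. [r9c6∈{1,3,4,6,8}] across col 6, 3 lands solely at r9c6 ⇒ r9c6=3.
Step 5. [r8c4∈{1,5,7,9}] across row 8, 9 lands solely at r8c4 ⇒ r8c4=9.
Step 6. [r5c1∈{1,5,7,8}] in row 5, 7 fits only at r5c1, so r5c1=7.
Step 7. [r2c7∈{3,5,8}] 5 has one home in col 7: r2c7. So r2c7=5.
Step 8. [r2c1∈{8}] r2c1 has the single candidate 8 ⇒ r2c1=8.
Step 9. [r6c1∈{1}] nothing but 1 survives at r6c1, so r6c1=1.
Step 10. [r6c5∈{6}] r6c5 is down to just 6. So r6c5=6.
Step 11. [r5c3∈{2,5,6,8,9}] across row 5, 6 lands solely at r5c3, so r5c3=6.
Step 12. [r5c2∈{2,5,8,9}] across row 5, 9 lands solely at r5c2. So r5c2=9.
Step 13. [r4c3∈{5}] nothing but 5 survives at r4c3 ⇒ r4c3=5.
Step 14. [r7c3∈{8}] nothing but 8 survives at r7c3, so r7c3=8.
Step 15. [r3c6∈{1,6,8}] 8 has one home in col 6: r3c6. So r3c6=8.
Step 16. [r1c5∈{1}] nothing but 1 survives at r1c5, so r1c5=1.
Step 17. [r1c7∈{3,8}] 8 has one home in row 1: r1c7, so r1c7=8.
Step 18. [r3c2∈{1,2,5}] 1 has one home in row 3: r3c2, so r3c2=1.
Step 19. [r6c3∈{2}] r6c3 has the single candidate 2, so r6c3=2.
Step 20. [r9c3∈{1,4}] row 9 places 4 nowhere but r9c3. So r9c3=4.
Step 21. [r9c4∈{1,6}] r9c4 is the only open cell in row 9 admitting 1, so r9c4=1.
Step 22. [r3c9∈{2}] r3c9's peers cover all but 2. So r3c9=2.
Step 23. [r7c4∈{5,6,7}] in row 7, 7 fits only at r7c4. So r7c4=7.
Step 24. [r5c8∈{2,4}] across row 5, 2 lands solely at r5c8. So r5c8=2.
Step 25. [r5c7∈{4}] only 4 remains possible at r5c7. So r5c7=4.
Step 26. [r3c1∈{5}] r3c1's peers cover all but 5, so r3c1=5.
Step 27. [r8c3∈{1}] r8c3's peers cover all but 1 ⇒ r8c3=1.
Step 28. [r2c8∈{3}] nothing but 3 survives at r2c8. So r2c8=3.
Step 29. [r3c8∈{4}] r3c8 has the single candidate 4, so r3c8=4.
Step 30. [r4c5∈{9}] r4c5 is down to just 9. So r4c5=9.
Step 31. [r1c4∈{3}] r1c4 has the single candidate 3. So r1c4=3.
Step 32. [r5c6∈{1}] only 1 remains possible at r5c6. So r5c6=1.
Step 33. [r1c2∈{2}] nothing but 2 survives at r1c2. So r1c2=2.
Step 34. [r9c5∈{8}] r9c5's peers cover all but 8, so r9c5=8.
Step 35. [r5c9∈{8}] only 8 remains possible at r5c9 ⇒ r5c9=8.
Step 36. [r6c7∈{3}] r6c7 is down to just 3. So r6c7=3.
Step 37. [r5c4∈{5}] only 5 remains possible at r5c4, so r5c4=5.
Step 38. [r1c3∈{9}] only 9 remains possible at r1c3, so r1c3=9.
Step 39. [r3c4∈{6}] r3c4 has the single candidate 6 ⇒ r3c4=6.
Step 40. [r8c7∈{7}] only 7 remains possible at r8c7 ⇒ r8c7=7.
Step 41. [r7c6∈{6}] nothing but 6 survives at r7c6, so r7c6=6.
Step 42. [r8c2∈{5}] r8c2 is down to just 5 ⇒ r8c2=5.
Step 43. [r6c2∈{8}] r6c2 is down to just 8 ⇒ r6c2=8.
Step 44. [r8c6∈{4}] r8c6 is down to just 4 ⇒ r8c6=4.
Step 45. [r9c7∈{6}] nothing but 6 survives at r9c7. So r9c7=6.
Step 46. [r7c5∈{5}] r7c5 has the single candidate 5. So r7c5=5.

Answer: 4 2 9 3 1 5 8 7 6 / 8 6 7 2 4 9 5 3 1 / 5 1 3 6 7 8 9 4 2 / 3 4 5 8 9 2 1 6 7 / 7 9 6 5 3 1 4 2 8 / 1 8 2 4 6 7 3 5 9 / 9 3 8 7 5 6 2 1 4 / 6 5 1 9 2 4 7 8 3 / 2 7 4 1 8 3 6 9 5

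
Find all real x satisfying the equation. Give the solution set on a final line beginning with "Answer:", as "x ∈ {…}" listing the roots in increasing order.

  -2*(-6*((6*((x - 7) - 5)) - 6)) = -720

Step 1. [-2*(-6*((6*((x - 7) - 5)) - 6)) = -720] divide by the outer -2 ⇒ div: -6*((6*((x - 7) - 5)) - 6) = 360.
Step 2. [-6*((6*((x - 7) - 5)) - 6) = 360] divide by the outer -6. So div: (6*((x - 7) - 5)) - 6 = -60.
Step 3. [(6*((x - 7) - 5)) - 6 = -60] peel the -6: add 6 from each side, so sub: 6*((x - 7) - 5) = -54.
Step 4. [6*((x - 7) - 5) = -54] LHS = 6·(…); ÷6 both sides ⇒ div: (x - 7) - 5 = -9.
Step 5. [(x - 7) - 5 = -9] the outer -5 inverts by adding 5, so sub: x - 7 = -4.
Step 6. [x - 7 = -4] -7 is outermost — add 7 both sides, so sub: x = 3.

Answer: x ∈ {3}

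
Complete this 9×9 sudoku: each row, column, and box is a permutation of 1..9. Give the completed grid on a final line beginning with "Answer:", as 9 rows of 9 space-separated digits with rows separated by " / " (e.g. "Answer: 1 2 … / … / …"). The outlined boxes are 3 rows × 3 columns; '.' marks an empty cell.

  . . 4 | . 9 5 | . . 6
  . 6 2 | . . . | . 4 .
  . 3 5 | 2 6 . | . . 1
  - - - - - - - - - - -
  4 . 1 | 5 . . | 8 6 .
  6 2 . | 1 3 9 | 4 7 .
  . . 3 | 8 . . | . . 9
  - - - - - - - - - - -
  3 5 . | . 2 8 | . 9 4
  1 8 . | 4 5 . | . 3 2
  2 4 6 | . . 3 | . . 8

Step 1. [r2c9∈{3,5,7}] 7 has one home in col 9: r2c9. So r2c9=7.
Step 2. [r4c5∈{7}] r4c5's peers cover all but 7, so r4c5=7.
Step 3. [r7c7∈{1,6,7}] across row 7, 1 lands solely at r7c7, so r7c7=1.
Step 4. [r2c7∈{3,5,9}] row 2 places 5 nowhere but r2c7 ⇒ r2c7=5.
Step 5. [r6c6∈{2,4,6}] in row 6, 6 fits only at r6c6, so r6c6=6.
Step 6. [r8c6∈{7}] r8c6's peers cover all but 7, so r8c6=7.
Step 7. [r3c1∈{7,8,9}] in row 3, 7 fits only at r3c1 ⇒ r3c1=7.
Step 8. [r1c1∈{8}] r1c1's peers cover all but 8. So r1c1=8.
Step 9. [r1c7∈{2,3}] in col 7, 3 fits only at r1c7. So r1c7=3.
Step 10. [r6c8∈{1,2,5}] across row 6, 1 lands solely at r6c8. So r6c8=1.
Step 11. [r2c5∈{1,8}] row 2 places 8 nowhere but r2c5. So r2c5=8.
Step 12. [r2c1∈{9}] r2c1 is down to just 9, so r2c1=9.
Step 13. [r9c8∈{5}] nothing but 5 survives at r9c8 ⇒ r9c8=5.
Step 14. [r1c4∈{7}] only 7 remains possible at r1c4 ⇒ r1c4=7.
Step 15. [r4c9∈{3}] nothing but 3 survives at r4c9, so r4c9=3.
Step 16. [r3c6∈{4}] only 4 remains possible at r3c6 ⇒ r3c6=4.
Step 17. [r8c3∈{9}] nothing but 9 survives at r8c3, so r8c3=9.
Step 18. [r1c2∈{1}] nothing but 1 survives at r1c2 ⇒ r1c2=1.
Step 19. [r9c4∈{9}] r9c4's peers cover all but 9. So r9c4=9.
Step 20. [r5c9∈{5}] only 5 remains possible at r5c9, so r5c9=5.
Step 21. [r2c6∈{1}] r2c6's peers cover all but 1. So r2c6=1.
Step 22. [r9c7∈{7}] r9c7 is down to just 7, so r9c7=7.
Step 23. [r9c5∈{1}] r9c5 is down to just 1 ⇒ r9c5=1.
Step 24. [r3c8∈{8}] nothing but 8 survives at r3c8. So r3c8=8.
Step 25. [r4c2∈{9}] nothing but 9 survives at r4c2 ⇒ r4c2=9.
Step 26. [r2c4∈{3}] r2c4's peers cover all but 3. So r2c4=3.
Step 27. [r3c7∈{9}] r3c7's peers cover all but 9, so r3c7=9.
Step 28. [r6c2∈{7}] r6c2 has the single candidate 7, so r6c2=7.
Step 29. [r8c7∈{6}] r8c7's peers cover all but 6. So r8c7=6.
Step 30. [r7c3∈{7}] nothing but 7 survives at r7c3 ⇒ r7c3=7.
Step 31. [r5c3∈{8}] nothing but 8 survives at r5c3. So r5c3=8.
Step 32. [r6c7∈{2}] r6c7 has the single candidate 2 ⇒ r6c7=2.
Step 33. [r7c4∈{6}] r7c4's peers cover all but 6, so r7c4=6.
Step 34. [r6c5∈{4}] r6c5 is down to just 4 ⇒ r6c5=4.
Step 35. [r1c8∈{2}] r1c8 is down to just 2, so r1c8=2.
Step 36. [r6c1∈{5}] only 5 remains possible at r6c1, so r6c1=5.
Step 37. [r4c6∈{2}] only 2 remains possible at r4c6 ⇒ r4c6=2.

Answer: 8 1 4 7 9 5 3 2 6 / 9 6 2 3 8 1 5 4 7 / 7 3 5 2 6 4 9 8 1 / 4 9 1 5 7 2 8 6 3 / 6 2 8 1 3 9 4 7 5 / 5 7 3 8 4 6 2 1 9 / 3 5 7 6 2 8 1 9 4 / 1 8 9 4 5 7 6 3 2 / 2 4 6 9 1 3 7 5 8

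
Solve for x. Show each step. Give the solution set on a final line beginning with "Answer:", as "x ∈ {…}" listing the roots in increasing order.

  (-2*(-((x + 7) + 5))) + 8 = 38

Step 1. [(-2*(-((x + 7) + 5))) + 8 = 38] common factor -2 (LHS and 38) — divide through. So factor: (-((x + 7) + 5)) - 4 = -19.
Step 2. [(-((x + 7) + 5)) - 4 = -19] add 4: x sits inside (… - 4) ⇒ sub: -((x + 7) + 5) = -15.
Step 3. [-((x + 7) + 5) = -15] leading − — multiply by −1. So neg: (x + 7) + 5 = 15.
Step 4. [(x + 7) + 5 = 15] subtract 5: x sits inside (… + 5) ⇒ sub: x + 7 = 10.
Step 5. [x + 7 = 10] subtract 7: x sits inside (… + 7). So sub: x = 3.

Answer: x ∈ {3}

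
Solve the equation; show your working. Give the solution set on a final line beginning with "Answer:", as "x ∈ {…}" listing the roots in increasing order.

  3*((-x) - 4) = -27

Step 1. [3*((-x) - 4) = -27] divide by the outer 3 ⇒ div: (-x) - 4 = -9.
Step 2. [(-x) - 4 = -9] the outer -4 inverts by adding 4, so sub: -x = -5.
Step 3. [-x = -5] LHS negated; negate both sides. So neg: x = 5.

Answer: x ∈ {5}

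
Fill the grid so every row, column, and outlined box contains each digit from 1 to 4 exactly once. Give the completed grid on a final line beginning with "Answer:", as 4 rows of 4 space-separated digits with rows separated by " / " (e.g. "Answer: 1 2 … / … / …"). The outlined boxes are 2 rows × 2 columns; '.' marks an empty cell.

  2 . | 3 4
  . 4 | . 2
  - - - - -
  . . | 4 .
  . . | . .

Step 1. [r1c2∈{1}] r1c2 has the single candidate 1 ⇒ r1c2=1.
Step 2. [r4c1∈{1,3,4}] across row 4, 4 lands solely at r4c1 ⇒ r4c1=4.
Step 3. [r3c1∈{1,3}] 1 has one home in col 1: r3c1, so r3c1=1.
Step 4. [r4c3∈{1,2}] col 3 places 2 nowhere but r4c3. So r4c3=2.
Step 5. [r4c2∈{3}] only 3 remains possible at r4c2, so r4c2=3.
Step 6. [r2c1∈{3}] r2c1 has the single candidate 3, so r2c1=3.
Step 7. [r2c3∈{1}] nothing but 1 survives at r2c3, so r2c3=1.
Step 8. [r3c2∈{2}] only 2 remains possible at r3c2, so r3c2=2.
Step 9. [r4c4∈{1}] nothing but 1 survives at r4c4, so r4c4=1.
Step 10. [r3c4∈{3}] nothing but 3 survives at r3c4 ⇒ r3c4=3.

Answer: 2 1 3 4 / 3 4 1 2 / 1 2 4 3 / 4 3 2 1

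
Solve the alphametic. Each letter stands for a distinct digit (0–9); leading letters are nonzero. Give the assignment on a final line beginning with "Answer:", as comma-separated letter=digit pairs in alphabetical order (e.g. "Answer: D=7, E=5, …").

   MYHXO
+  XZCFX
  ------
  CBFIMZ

Step 1. [col 1: O + X ≡ Z (mod 10)] O=9 is one option consistent with column 1 (O + X ≡ Z (mod 10), carry-in 0) — take it, so O=9.
Step 2. [col 1: O + X ≡ Z (mod 10)] X=7 is one option consistent with column 1 (O + X ≡ Z (mod 10), carry-in 0) — take it. So X=7.
Step 3. [C] adding two 5-digit numbers gives at most 5+1 digits, and here it does — C is that final carry and must be 1. So C=1.
Step 4. [col 1: O + X ≡ Z (mod 10)] from column 1 (O=9, X=7, carry-in 0, digits 1,7,9 already taken and all letters distinct): Z must equal 6, so Z=6.
Step 5. [col 2: X + F ≡ M (mod 10)] several values work for M in column 2 (X + F ≡ M (mod 10), carry-in 1); try M=2. So M=2.
Step 6. [col 2: X + F ≡ M (mod 10)] column 2 reads X+F+carry(1)=M with X=7, M=2; with digits 1,2,6,7,9 already taken and all letters distinct, the only value for F is 4 ⇒ F=4.
Step 7. [col 3: H + C ≡ I (mod 10)] column 3 (H + C ≡ I (mod 10), carry-in 1) doesn't pin I yet; pick I=5 and continue, so I=5.
Step 8. [col 3: H + C ≡ I (mod 10)] column 3: given C=1, I=5, carry-in 1, and digits 1,2,4,5,6,7,9 already taken and all letters distinct, H+C≡I (mod 10) forces H=3 ⇒ H=3.
Step 9. [col 4: Y + Z ≡ F (mod 10)] column 4 reads Y+Z+carry(0)=F with Z=6, F=4; with digits 1,2,3,4,5,6,7,9 already taken and all letters distinct, the only value for Y is 8 ⇒ Y=8.
Step 10. [col 5: M + X ≡ B (mod 10)] in column 5 we have M+X≡B with carry-in 1; given M=2, X=7 and digits 1,2,3,4,5,6,7,8,9 already taken and all letters distinct, that pins B to 0 ⇒ B=0.

Answer: B=0, C=1, F=4, H=3, I=5, M=2, O=9, X=7, Y=8, Z=6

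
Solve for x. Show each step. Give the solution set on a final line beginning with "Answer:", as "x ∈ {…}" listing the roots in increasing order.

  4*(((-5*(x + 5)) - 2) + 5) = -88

Step 1. [4*(((-5*(x + 5)) - 2) + 5) = -88] leading coefficient 4: divide by 4 ⇒ div: ((-5*(x + 5)) - 2) + 5 = -22.
Step 2. [((-5*(x + 5)) - 2) + 5 = -22] subtract 5: x sits inside (… + 5), so sub: (-5*(x + 5)) - 2 = -27.
Step 3. [(-5*(x + 5)) - 2 = -27] 2 comes off first (add 2), so sub: -5*(x + 5) = -25.
Step 4. [-5*(x + 5) = -25] -5 out front; divide by -5 ⇒ div: x + 5 = 5.
Step 5. [x + 5 = 5] 5 comes off first (subtract 5), so sub: x = 0.

Answer: x ∈ {0}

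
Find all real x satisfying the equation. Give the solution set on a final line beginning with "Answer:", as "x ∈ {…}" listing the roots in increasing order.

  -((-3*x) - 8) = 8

Step 1. [-((-3*x) - 8) = 8] flip signs both sides ⇒ neg: (-3*x) - 8 = -8.
Step 2. [(-3*x) - 8 = -8] peel the -8: add 8 from each side ⇒ sub: -3*x = 0.
Step 3. [-3*x = 0] divide by the outer -3. So div: x = 0.

Answer: x ∈ {0}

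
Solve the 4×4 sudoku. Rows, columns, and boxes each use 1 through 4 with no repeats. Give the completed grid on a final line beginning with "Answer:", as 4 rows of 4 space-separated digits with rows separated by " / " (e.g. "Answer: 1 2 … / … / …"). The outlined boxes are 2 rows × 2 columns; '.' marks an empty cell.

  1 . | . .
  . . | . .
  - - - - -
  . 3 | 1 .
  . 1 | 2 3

Step 1. [r2c1∈{2,3,4}] col 1 places 3 nowhere but r2c1. So r2c1=3.
Step 2. [r2c3∈{4}] nothing but 4 survives at r2c3 ⇒ r2c3=4.
Step 3. [r1c4∈{2}] r1c4 has the single candidate 2, so r1c4=2.
Step 4. [r3c1∈{2,4}] in row 3, 2 fits only at r3c1 ⇒ r3c1=2.
Step 5. [r2c4∈{1}] r2c4 has the single candidate 1 ⇒ r2c4=1.
Step 6. [r3c4∈{4}] nothing but 4 survives at r3c4, so r3c4=4.
Step 7. [r1c3∈{3}] r1c3's peers cover all but 3 ⇒ r1c3=3.
Step 8. [r4c1∈{4}] r4c1's peers cover all but 4 ⇒ r4c1=4.
Step 9. [r2c2∈{2}] only 2 remains possible at r2c2 ⇒ r2c2=2.
Step 10. [r1c2∈{4}] nothing but 4 survives at r1c2, so r1c2=4.

Answer: 1 4 3 2 / 3 2 4 1 / 2 3 1 4 / 4 1 2 3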